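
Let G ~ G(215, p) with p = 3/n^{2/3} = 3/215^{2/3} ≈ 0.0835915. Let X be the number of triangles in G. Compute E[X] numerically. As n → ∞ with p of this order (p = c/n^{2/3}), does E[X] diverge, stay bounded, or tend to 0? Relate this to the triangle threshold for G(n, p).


Number of potential triangles: C(215, 3) = 1633355.
Each occurs with probability p³ ≈ (0.0835915)³ ≈ 5.84099513e-04.
By linearity: E[X] = C(215, 3)·p³ ≈ 1633355 · 5.84099513e-04 ≈ 954.041860.
Since α = 2/3 < 1, p = c/n^{2/3} ≫ 1/n is above the triangle threshold p ~ 1/n. Asymptotically E[X] ~ (c³/6)·n^{3(1−α)} = (3³/6)·n^{1} → ∞; triangles are abundant w.h.p.

E[X] ≈ 954.041860; in regime p = Θ(1/n^{2/3}) E[X] diverges (above the triangle threshold p ~ 1/n).


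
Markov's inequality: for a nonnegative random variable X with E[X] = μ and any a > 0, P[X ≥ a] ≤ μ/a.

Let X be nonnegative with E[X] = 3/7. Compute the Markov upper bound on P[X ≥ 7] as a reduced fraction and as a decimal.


μ = E[X] = 3/7, a = 7.
Markov: P[X ≥ 7] ≤ μ/a = (3/7)/7 = 3/49.
Numerically: ≈ 0.0612.
(Since a = 7 > μ = 0.4286, the bound 3/49 is < 1 and informative.)

P[X ≥ 7] ≤ 3/49 ≈ 0.0612.


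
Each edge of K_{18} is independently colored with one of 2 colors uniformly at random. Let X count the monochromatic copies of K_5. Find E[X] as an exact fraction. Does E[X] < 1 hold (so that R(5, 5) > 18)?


E[X] = C(18, 5) · 2^{1 − 10} = 8568 · 2^{−9} = 8568/512.
As a reduced fraction: E[X] = 1071/64 ≈ 16.734375.
Is E[X] < 1? NO.
Since E[X] ≥ 1, the first-moment bound is inconclusive at n = 18; it does NOT by itself certify R(5, 5) > 18.

E[X] = 1071/64 ≈ 16.734375; E[X] ≥ 1; first-moment method inconclusive here.


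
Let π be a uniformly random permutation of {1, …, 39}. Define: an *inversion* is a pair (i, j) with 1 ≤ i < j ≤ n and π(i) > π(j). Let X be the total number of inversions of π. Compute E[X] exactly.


Write X = Σ X_I over the C(39, 2) = 741 pairs i < j, with X_I the indicator of one inversion.
There are 741 indicators.
For each fixed pair i < j, the values π(i) and π(j) are two distinct elements of {1, …, 39} in uniformly random order; by symmetry P[π(i) > π(j)] = 1/2.
By linearity: E[X] = 741 · (1/2) = C(39, 2) · (1/2) = 741/2 = 741/2 ≈ 370.50000.

E[X] = 741/2 = 370.50000.


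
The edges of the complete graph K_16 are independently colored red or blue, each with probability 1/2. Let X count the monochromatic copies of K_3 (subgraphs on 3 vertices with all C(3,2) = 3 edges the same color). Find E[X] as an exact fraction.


Let X = Σ_S X_S over the C(16, 3) = 560 subsets S of size 3, where X_S = 1 if the K_3 on S is monochromatic.
For a fixed S, the K_3 on S has C(3, 2) = 3 edges. P[all 3 edges red] = (1/2)^3, and likewise for blue, so P[monochromatic] = 2·(1/2)^3 = 2^{1 − 3} = 1/4.
By linearity: E[X] = C(16, 3) · 2^{1 − 3} = 560 · 1/4 = 140.
Numerically: E[X] ≈ 140.000000.

E[X] = C(16,3)·2^(1−C(3,2)) = 140 ≈ 140.000000.


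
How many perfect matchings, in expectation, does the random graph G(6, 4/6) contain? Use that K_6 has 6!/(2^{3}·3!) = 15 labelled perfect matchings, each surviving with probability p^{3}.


K_6 has 6!/(2^{3}·3!) = 15 labelled perfect matchings.
For each such perfect matching H, let X_H = 1 if all 3 edges of H are present in G. Then P[X_H = 1] = p^{3} = (2/3)^{3} = 8/27.
By linearity of expectation: E[X] = Σ_H E[X_H] = 15 · p^{3} = 15 · 8/27 = 40/9.
Numerically: E[X] ≈ 4.44444.

E[X] = 15 · (2/3)^{3} = 40/9 ≈ 4.44444.


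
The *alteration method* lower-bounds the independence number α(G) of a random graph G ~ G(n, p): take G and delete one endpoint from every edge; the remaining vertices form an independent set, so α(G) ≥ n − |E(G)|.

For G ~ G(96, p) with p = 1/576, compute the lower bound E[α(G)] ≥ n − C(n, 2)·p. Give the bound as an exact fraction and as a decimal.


E[|E(G)|] = C(96, 2)·p = 4560 · (1/576) = 95/12.
E[α(G)] ≥ n − E[|E(G)|] = 96 − 95/12 = 1057/12.
Numerically: ≈ 88.083333.
(This is only a lower bound; the true E[α(G)] may be larger.)

E[α(G)] ≥ 1057/12 ≈ 88.083333.


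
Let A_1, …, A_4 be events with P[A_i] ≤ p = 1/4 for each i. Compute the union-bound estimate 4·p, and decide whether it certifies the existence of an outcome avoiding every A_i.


Union bound: P[∪_{i=1}^{4} A_i] ≤ Σ_i P[A_i] ≤ 4·p = 4·(1/4) = 1.
Numerically: 1 ≈ 1.000.
Is 1 < 1? NO.
Since the bound 1 is ≥ 1, the union bound is uninformative here; it does NOT by itself certify existence.

4·p = 1 ≈ 1.000; existence NOT certified by the union bound.


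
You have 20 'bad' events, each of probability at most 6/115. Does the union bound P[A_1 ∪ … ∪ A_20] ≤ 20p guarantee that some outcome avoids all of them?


Union bound: P[∪_{i=1}^{20} A_i] ≤ Σ_i P[A_i] ≤ 20·p = 20·(6/115) = 24/23.
Numerically: 24/23 ≈ 1.0434783.
Is 24/23 < 1? NO.
Since the bound 24/23 is ≥ 1, the union bound is uninformative here; it does NOT by itself certify existence.

20·p = 24/23 ≈ 1.0434783; existence NOT certified by the union bound.


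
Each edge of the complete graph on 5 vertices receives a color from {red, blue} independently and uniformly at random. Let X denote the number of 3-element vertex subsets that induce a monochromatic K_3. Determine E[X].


Let X = Σ_S X_S over the C(5, 3) = 10 subsets S of size 3, where X_S = 1 if the K_3 on S is monochromatic.
For a fixed S, the K_3 on S has C(3, 2) = 3 edges. P[all 3 edges red] = (1/2)^3, and likewise for blue, so P[monochromatic] = 2·(1/2)^3 = 2^{1 − 3} = 1/4.
By linearity: E[X] = C(5, 3) · 2^{1 − 3} = 10 · 1/4 = 5/2.
Numerically: E[X] ≈ 2.500.

E[X] = C(5,3)·2^(1−C(3,2)) = 5/2 ≈ 2.500.


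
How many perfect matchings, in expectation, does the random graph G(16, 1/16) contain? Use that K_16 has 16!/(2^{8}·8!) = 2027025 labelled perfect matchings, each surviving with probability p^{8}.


K_16 has 16!/(2^{8}·8!) = 2027025 labelled perfect matchings.
For each such perfect matching H, let X_H = 1 if all 8 edges of H are present in G. Then P[X_H = 1] = p^{8} = (1/16)^{8} = 1/4294967296.
By linearity of expectation: E[X] = Σ_H E[X_H] = 2027025 · p^{8} = 2027025 · 1/4294967296 = 2027025/4294967296.
Numerically: E[X] ≈ 0.000472.

E[X] = 2027025 · (1/16)^{8} = 2027025/4294967296 ≈ 0.000472.


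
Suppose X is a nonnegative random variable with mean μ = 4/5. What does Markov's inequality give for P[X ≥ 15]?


μ = E[X] = 4/5, a = 15.
Markov: P[X ≥ 15] ≤ μ/a = (4/5)/15 = 4/75.
Numerically: ≈ 0.0533.
(Since a = 15 > μ = 0.8000, the bound 4/75 is < 1 and informative.)

P[X ≥ 15] ≤ 4/75 ≈ 0.0533.


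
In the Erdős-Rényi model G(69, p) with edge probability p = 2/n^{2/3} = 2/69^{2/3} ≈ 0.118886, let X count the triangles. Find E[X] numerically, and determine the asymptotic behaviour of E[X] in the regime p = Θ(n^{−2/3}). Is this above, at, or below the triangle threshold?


Number of potential triangles: C(69, 3) = 52394.
Each occurs with probability p³ ≈ (0.118886)³ ≈ 1.68031926e-03.
By linearity: E[X] = C(69, 3)·p³ ≈ 52394 · 1.68031926e-03 ≈ 88.038647.
Since α = 2/3 < 1, p = c/n^{2/3} ≫ 1/n is above the triangle threshold p ~ 1/n. Asymptotically E[X] ~ (c³/6)·n^{3(1−α)} = (2³/6)·n^{1} → ∞; triangles are abundant w.h.p.

E[X] ≈ 88.038647; in regime p = Θ(1/n^{2/3}) E[X] diverges (above the triangle threshold p ~ 1/n).


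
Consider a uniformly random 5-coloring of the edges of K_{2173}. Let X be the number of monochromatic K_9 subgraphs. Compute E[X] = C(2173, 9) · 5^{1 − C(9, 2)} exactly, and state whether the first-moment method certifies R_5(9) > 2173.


E[X] = C(2173, 9) · 5^{1 − 36} = 2927993888115921319674265 · 5^{−35} = 2927993888115921319674265/2910383045673370361328125.
As a reduced fraction: E[X] = 585598777623184263934853/582076609134674072265625 ≈ 1.0060510.
Is E[X] < 1? NO.
Since E[X] ≥ 1, the first-moment bound is inconclusive at n = 2173; it does NOT by itself certify R_5(9) > 2173.

E[X] = 585598777623184263934853/582076609134674072265625 ≈ 1.0060510; E[X] ≥ 1; first-moment method inconclusive here.


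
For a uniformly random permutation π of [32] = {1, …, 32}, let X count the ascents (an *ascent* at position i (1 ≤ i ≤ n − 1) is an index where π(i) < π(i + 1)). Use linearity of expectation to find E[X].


Write X = Σ X_I over i = 1, …, 31, with X_I the indicator of one ascent.
There are 31 indicators.
For each fixed i, the pair (π(i), π(i+1)) is a uniformly random ordered pair of distinct values from {1, …, 32}; by symmetry P[π(i) < π(i+1)] = 1/2.
By linearity: E[X] = 31 · (1/2) = (32 − 1) · (1/2) = 31/2 ≈ 15.500.

E[X] = 31/2 = 15.500.


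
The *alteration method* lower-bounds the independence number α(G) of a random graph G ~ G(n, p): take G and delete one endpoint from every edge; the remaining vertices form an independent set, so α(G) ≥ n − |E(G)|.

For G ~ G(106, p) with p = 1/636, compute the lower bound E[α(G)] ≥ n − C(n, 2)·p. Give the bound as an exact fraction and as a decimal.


E[|E(G)|] = C(106, 2)·p = 5565 · (1/636) = 35/4.
E[α(G)] ≥ n − E[|E(G)|] = 106 − 35/4 = 389/4.
Numerically: ≈ 97.25000.
(This is only a lower bound; the true E[α(G)] may be larger.)

E[α(G)] ≥ 389/4 ≈ 97.25000.


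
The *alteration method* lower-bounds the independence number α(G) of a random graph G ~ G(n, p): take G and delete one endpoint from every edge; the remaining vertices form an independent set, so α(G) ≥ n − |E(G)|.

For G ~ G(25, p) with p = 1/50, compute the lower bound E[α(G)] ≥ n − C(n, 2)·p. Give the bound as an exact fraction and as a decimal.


E[|E(G)|] = C(25, 2)·p = 300 · (1/50) = 6.
E[α(G)] ≥ n − E[|E(G)|] = 25 − 6 = 19.
Numerically: ≈ 19.000.
(This is only a lower bound; the true E[α(G)] may be larger.)

E[α(G)] ≥ 19 ≈ 19.000.


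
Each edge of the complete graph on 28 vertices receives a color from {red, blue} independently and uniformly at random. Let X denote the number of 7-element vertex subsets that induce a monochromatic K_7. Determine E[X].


Let X = Σ_S X_S over the C(28, 7) = 1184040 subsets S of size 7, where X_S = 1 if the K_7 on S is monochromatic.
For a fixed S, the K_7 on S has C(7, 2) = 21 edges. P[all 21 edges red] = (1/2)^21, and likewise for blue, so P[monochromatic] = 2·(1/2)^21 = 2^{1 − 21} = 1/1048576.
By linearity of expectation: E[X] = C(28, 7) · 2^{1 − 21} = 1184040 · 1/1048576 = 148005/131072.
Numerically: E[X] ≈ 1.1292.

E[X] = C(28,7)·2^(1−C(7,2)) = 148005/131072 ≈ 1.1292.


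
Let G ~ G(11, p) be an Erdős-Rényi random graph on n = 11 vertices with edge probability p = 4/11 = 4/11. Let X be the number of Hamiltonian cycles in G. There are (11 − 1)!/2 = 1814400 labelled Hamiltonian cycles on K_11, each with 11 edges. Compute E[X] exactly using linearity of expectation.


K_11 has (11 − 1)!/2 = 1814400 labelled Hamiltonian cycles.
For each such Hamiltonian cycle H, let X_H = 1 if all 11 edges of H are present in G. Then P[X_H = 1] = p^{11} = (4/11)^{11} = 4194304/285311670611.
By linearity: E[X] = Σ_H E[X_H] = 1814400 · p^{11} = 1814400 · 4194304/285311670611 = 7610145177600/285311670611.
Numerically: E[X] ≈ 26.67.

E[X] = 1814400 · (4/11)^{11} = 7610145177600/285311670611 ≈ 26.67.


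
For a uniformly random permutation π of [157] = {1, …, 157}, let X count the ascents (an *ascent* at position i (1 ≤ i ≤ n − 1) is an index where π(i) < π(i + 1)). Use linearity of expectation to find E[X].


Write X = Σ X_I over i = 1, …, 156, with X_I the indicator of one ascent.
There are 156 indicators.
For each fixed i, the pair (π(i), π(i+1)) is a uniformly random ordered pair of distinct values from {1, …, 157}; by symmetry P[π(i) < π(i+1)] = 1/2.
By linearity: E[X] = 156 · (1/2) = (157 − 1) · (1/2) = 78 ≈ 78.000000.

E[X] = 78 = 78.000000.


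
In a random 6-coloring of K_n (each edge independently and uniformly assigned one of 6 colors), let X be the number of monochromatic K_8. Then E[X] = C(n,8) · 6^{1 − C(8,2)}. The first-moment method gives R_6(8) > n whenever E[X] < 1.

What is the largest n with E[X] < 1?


We need C(n, 8) · 6^{1 − 28} < 1, i.e. C(n, 8) < 6^{28 − 1} = 1023490369077469249536.
Check values of n near the boundary:
  n = 1593: C(1593, 8) = 1010555394551193970323; 1010555394551193970323 < 1023490369077469249536? YES
  n = 1594: C(1594, 8) = 1015652773590544255167; 1015652773590544255167 < 1023490369077469249536? YES
  n = 1595: C(1595, 8) = 1020772636343363633895; 1020772636343363633895 < 1023490369077469249536? YES
  n = 1596: C(1596, 8) = 1025915067760710553965; 1025915067760710553965 < 1023490369077469249536? NO
  n = 1597: C(1597, 8) = 1031080153060953275445; 1031080153060953275445 < 1023490369077469249536? NO
The largest n with C(n, 8) < 1023490369077469249536 is n = 1595 (where E[X] = 113419181815929292655/113721152119718805504 ≈ 0.99734). Hence R_6(8) > 1595, i.e. R_6(8) ≥ 1596.

Largest n = 1595; hence R_6(8) > 1595.


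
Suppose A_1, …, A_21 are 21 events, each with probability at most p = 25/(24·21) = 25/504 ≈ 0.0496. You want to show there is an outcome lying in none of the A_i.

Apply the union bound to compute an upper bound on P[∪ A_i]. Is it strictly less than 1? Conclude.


Union bound: P[∪_{i=1}^{21} A_i] ≤ Σ_i P[A_i] ≤ 21·p = 21·(25/504) = 25/24.
Numerically: 25/24 ≈ 1.0417.
Is 25/24 < 1? NO.
Since the bound 25/24 is ≥ 1, the union bound is uninformative here; it does NOT by itself certify existence.

21·p = 25/24 ≈ 1.0417; existence NOT certified by the union bound.


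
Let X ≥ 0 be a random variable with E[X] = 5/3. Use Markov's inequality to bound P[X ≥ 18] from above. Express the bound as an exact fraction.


μ = E[X] = 5/3, a = 18.
Markov: P[X ≥ 18] ≤ μ/a = (5/3)/18 = 5/54.
Numerically: ≈ 0.092593.
(Since a = 18 > μ = 1.666667, the bound 5/54 is < 1 and informative.)

P[X ≥ 18] ≤ 5/54 ≈ 0.092593.


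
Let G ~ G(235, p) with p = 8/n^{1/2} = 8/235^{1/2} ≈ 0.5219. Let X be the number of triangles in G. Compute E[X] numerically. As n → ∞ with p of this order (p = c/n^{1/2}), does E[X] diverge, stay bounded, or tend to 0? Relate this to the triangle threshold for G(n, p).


Number of potential triangles: C(235, 3) = 2135445.
Each occurs with probability p³ ≈ (0.5219)³ ≈ 1.421242e-01.
By linearity: E[X] = C(235, 3)·p³ ≈ 2135445 · 1.421242e-01 ≈ 303498.5062.
Since α = 1/2 < 1, p = c/n^{1/2} ≫ 1/n is above the triangle threshold p ~ 1/n. Asymptotically E[X] ~ (c³/6)·n^{3(1−α)} = (8³/6)·n^{1.5} → ∞; triangles are abundant w.h.p.

E[X] ≈ 303498.5062; in regime p = Θ(1/n^{1/2}) E[X] diverges (above the triangle threshold p ~ 1/n).


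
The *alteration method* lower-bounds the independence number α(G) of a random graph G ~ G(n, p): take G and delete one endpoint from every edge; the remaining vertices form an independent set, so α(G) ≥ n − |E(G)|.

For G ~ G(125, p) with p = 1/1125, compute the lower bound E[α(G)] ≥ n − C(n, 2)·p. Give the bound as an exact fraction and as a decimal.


E[|E(G)|] = C(125, 2)·p = 7750 · (1/1125) = 62/9.
E[α(G)] ≥ n − E[|E(G)|] = 125 − 62/9 = 1063/9.
Numerically: ≈ 118.1111.
(This is only a lower bound; the true E[α(G)] may be larger.)

E[α(G)] ≥ 1063/9 ≈ 118.1111.


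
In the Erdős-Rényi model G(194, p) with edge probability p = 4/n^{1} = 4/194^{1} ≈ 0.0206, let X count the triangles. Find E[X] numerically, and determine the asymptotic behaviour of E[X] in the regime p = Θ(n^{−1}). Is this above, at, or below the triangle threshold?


Number of potential triangles: C(194, 3) = 1198144.
Each occurs with probability p³ ≈ (0.0206)³ ≈ 8.76546e-06.
By linearity: E[X] = C(194, 3)·p³ ≈ 1198144 · 8.76546e-06 ≈ 10.502.
Here α = 1, so p = 4/n is exactly at the triangle threshold p ~ 1/n. Asymptotically E[X] → c³/6 = 4³/6 = 32/3 ≈ 10.667, a bounded constant. In this regime the triangle count is asymptotically Poisson(c³/6).

E[X] ≈ 10.502; in regime p = Θ(1/n^{1}) E[X] stays bounded (at the triangle threshold p ~ 1/n).


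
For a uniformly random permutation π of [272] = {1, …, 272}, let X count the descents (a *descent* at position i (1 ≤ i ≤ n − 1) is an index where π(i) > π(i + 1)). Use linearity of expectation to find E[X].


Write X = Σ X_I over i = 1, …, 271, with X_I the indicator of one descent.
There are 271 indicators.
For each fixed i, the pair (π(i), π(i+1)) is a uniformly random ordered pair of distinct values from {1, …, 272}; by symmetry P[π(i) > π(i+1)] = 1/2.
By linearity: E[X] = 271 · (1/2) = (272 − 1) · (1/2) = 271/2 ≈ 135.500000.

E[X] = 271/2 = 135.500000.


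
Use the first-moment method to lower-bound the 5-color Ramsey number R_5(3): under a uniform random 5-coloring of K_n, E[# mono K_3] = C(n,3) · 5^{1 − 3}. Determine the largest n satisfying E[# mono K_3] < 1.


We need C(n, 3) · 5^{1 − 3} < 1, i.e. C(n, 3) < 5^{3 − 1} = 25.
Check values of n near the boundary:
  n = 3: C(3, 3) = 1; 1 < 25? YES
  n = 4: C(4, 3) = 4; 4 < 25? YES
  n = 5: C(5, 3) = 10; 10 < 25? YES
  n = 6: C(6, 3) = 20; 20 < 25? YES
  n = 7: C(7, 3) = 35; 35 < 25? NO
The largest n with C(n, 3) < 25 is n = 6 (where E[X] = 4/5 ≈ 0.80000). Hence R_5(3) > 6, i.e. R_5(3) ≥ 7.

Largest n = 6; hence R_5(3) > 6.


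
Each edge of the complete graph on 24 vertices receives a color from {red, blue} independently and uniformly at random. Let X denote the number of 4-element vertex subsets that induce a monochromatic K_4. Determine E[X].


Let X = Σ_S X_S over the C(24, 4) = 10626 subsets S of size 4, where X_S = 1 if the K_4 on S is monochromatic.
For a fixed S, the K_4 on S has C(4, 2) = 6 edges. P[all 6 edges red] = (1/2)^6, and likewise for blue, so P[monochromatic] = 2·(1/2)^6 = 2^{1 − 6} = 1/32.
By linearity of expectation: E[X] = C(24, 4) · 2^{1 − 6} = 10626 · 1/32 = 5313/16.
Numerically: E[X] ≈ 332.062500.

E[X] = C(24,4)·2^(1−C(4,2)) = 5313/16 ≈ 332.062500.


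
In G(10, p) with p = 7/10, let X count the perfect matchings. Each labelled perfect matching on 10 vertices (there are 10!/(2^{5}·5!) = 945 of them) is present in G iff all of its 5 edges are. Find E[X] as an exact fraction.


K_10 has 10!/(2^{5}·5!) = 945 labelled perfect matchings.
For each such perfect matching H, let X_H = 1 if all 5 edges of H are present in G. Then P[X_H = 1] = p^{5} = (7/10)^{5} = 16807/100000.
Summing the indicators: E[X] = Σ_H E[X_H] = 945 · p^{5} = 945 · 16807/100000 = 3176523/20000.
Numerically: E[X] ≈ 158.83.

E[X] = 945 · (7/10)^{5} = 3176523/20000 ≈ 158.83.


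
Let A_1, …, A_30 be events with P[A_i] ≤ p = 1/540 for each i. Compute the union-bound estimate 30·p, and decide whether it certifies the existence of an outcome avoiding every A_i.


Union bound: P[∪_{i=1}^{30} A_i] ≤ Σ_i P[A_i] ≤ 30·p = 30·(1/540) = 1/18.
Numerically: 1/18 ≈ 0.05556.
Is 1/18 < 1? YES.
Since P[∪ A_i] ≤ 1/18 < 1, the complement has P[∩ A_i^c] ≥ 1 − 1/18 = 17/18 > 0, so some outcome avoids every A_i.

30·p = 1/18 ≈ 0.05556; existence CERTIFIED by the union bound.


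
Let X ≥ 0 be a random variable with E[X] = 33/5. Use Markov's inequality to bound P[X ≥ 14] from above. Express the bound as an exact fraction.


μ = E[X] = 33/5, a = 14.
Markov: P[X ≥ 14] ≤ μ/a = (33/5)/14 = 33/70.
Numerically: ≈ 0.471.
(Since a = 14 > μ = 6.600, the bound 33/70 is < 1 and informative.)

P[X ≥ 14] ≤ 33/70 ≈ 0.471.


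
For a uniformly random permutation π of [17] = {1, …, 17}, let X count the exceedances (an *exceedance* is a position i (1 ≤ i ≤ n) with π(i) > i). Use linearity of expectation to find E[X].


Write X = Σ_{i=1}^{17} X_i, where X_i = 1_{π(i) > i}.
For each fixed i, π(i) is uniform over {1, …, 17} (marginal of a uniform permutation), so P[π(i) > i] = (n − i)/n. Summing: Σ_{i=1}^{17} (n − i)/n = (0 + 1 + … + 16)/17 = 17(17 − 1)/(2·17) = (17 − 1)/2.
Hence E[X] = Σ_{i=1}^{17} (17 − i)/17 = 8 ≈ 8.0000.

E[X] = 8 = 8.0000.


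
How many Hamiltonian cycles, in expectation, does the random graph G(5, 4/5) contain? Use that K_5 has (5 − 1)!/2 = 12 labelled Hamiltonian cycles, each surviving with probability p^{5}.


K_5 has (5 − 1)!/2 = 12 labelled Hamiltonian cycles.
For each such Hamiltonian cycle H, let X_H = 1 if all 5 edges of H are present in G. Then P[X_H = 1] = p^{5} = (4/5)^{5} = 1024/3125.
By linearity of expectation: E[X] = Σ_H E[X_H] = 12 · p^{5} = 12 · 1024/3125 = 12288/3125.
Numerically: E[X] ≈ 3.93.

E[X] = 12 · (4/5)^{5} = 12288/3125 ≈ 3.93.


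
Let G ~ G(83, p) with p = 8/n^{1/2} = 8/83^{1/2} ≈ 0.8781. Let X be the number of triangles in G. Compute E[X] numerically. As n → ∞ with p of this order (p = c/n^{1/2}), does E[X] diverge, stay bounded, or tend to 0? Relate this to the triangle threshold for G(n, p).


Number of potential triangles: C(83, 3) = 91881.
Each occurs with probability p³ ≈ (0.8781)³ ≈ 6.771000e-01.
By linearity: E[X] = C(83, 3)·p³ ≈ 91881 · 6.771000e-01 ≈ 62212.6263.
Since α = 1/2 < 1, p = c/n^{1/2} ≫ 1/n is above the triangle threshold p ~ 1/n. Asymptotically E[X] ~ (c³/6)·n^{3(1−α)} = (8³/6)·n^{1.5} → ∞; triangles are abundant w.h.p.

E[X] ≈ 62212.6263; in regime p = Θ(1/n^{1/2}) E[X] diverges (above the triangle threshold p ~ 1/n).


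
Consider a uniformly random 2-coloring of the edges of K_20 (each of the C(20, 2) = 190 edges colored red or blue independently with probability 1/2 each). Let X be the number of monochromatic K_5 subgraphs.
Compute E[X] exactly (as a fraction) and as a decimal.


Let X = Σ_S X_S over the C(20, 5) = 15504 subsets S of size 5, where X_S = 1 if the K_5 on S is monochromatic.
For a fixed S, the K_5 on S has C(5, 2) = 10 edges. P[all 10 edges red] = (1/2)^10, and likewise for blue, so P[monochromatic] = 2·(1/2)^10 = 2^{1 − 10} = 1/512.
By linearity: E[X] = C(20, 5) · 2^{1 − 10} = 15504 · 1/512 = 969/32.
Numerically: E[X] ≈ 30.281250.

E[X] = C(20,5)·2^(1−C(5,2)) = 969/32 ≈ 30.281250.


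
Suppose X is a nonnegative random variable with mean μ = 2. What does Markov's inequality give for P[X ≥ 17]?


μ = E[X] = 2, a = 17.
Markov: P[X ≥ 17] ≤ μ/a = (2)/17 = 2/17.
Numerically: ≈ 0.11765.
(Since a = 17 > μ = 2.00000, the bound 2/17 is < 1 and informative.)

P[X ≥ 17] ≤ 2/17 ≈ 0.11765.


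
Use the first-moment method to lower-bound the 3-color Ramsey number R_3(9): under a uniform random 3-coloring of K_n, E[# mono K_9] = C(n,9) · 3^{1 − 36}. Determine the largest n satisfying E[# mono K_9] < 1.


We need C(n, 9) · 3^{1 − 36} < 1, i.e. C(n, 9) < 3^{36 − 1} = 50031545098999707.
Check values of n near the boundary:
  n = 297: C(297, 9) = 43842345008337645; 43842345008337645 < 50031545098999707? YES
  n = 298: C(298, 9) = 45207677551849890; 45207677551849890 < 50031545098999707? YES
  n = 299: C(299, 9) = 46610674441390059; 46610674441390059 < 50031545098999707? YES
  n = 300: C(300, 9) = 48052241692154700; 48052241692154700 < 50031545098999707? YES
  n = 301: C(301, 9) = 49533303936090975; 49533303936090975 < 50031545098999707? YES
  n = 302: C(302, 9) = 51054804739588650; 51054804739588650 < 50031545098999707? NO
  n = 303: C(303, 9) = 52617706925494425; 52617706925494425 < 50031545098999707? NO
The largest n with C(n, 9) < 50031545098999707 is n = 301 (where E[X] = 16511101312030325/16677181699666569 ≈ 0.990). Hence R_3(9) > 301, i.e. R_3(9) ≥ 302.

Largest n = 301; hence R_3(9) > 301.


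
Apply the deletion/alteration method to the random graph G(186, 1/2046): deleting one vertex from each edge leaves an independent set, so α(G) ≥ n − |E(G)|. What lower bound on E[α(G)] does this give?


E[|E(G)|] = C(186, 2)·p = 17205 · (1/2046) = 185/22.
E[α(G)] ≥ n − E[|E(G)|] = 186 − 185/22 = 3907/22.
Numerically: ≈ 177.5909.
(This is only a lower bound; the true E[α(G)] may be larger.)

E[α(G)] ≥ 3907/22 ≈ 177.5909.


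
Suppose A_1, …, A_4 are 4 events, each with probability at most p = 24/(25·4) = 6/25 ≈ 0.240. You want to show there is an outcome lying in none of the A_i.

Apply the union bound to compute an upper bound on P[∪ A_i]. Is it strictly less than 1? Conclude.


Union bound: P[∪_{i=1}^{4} A_i] ≤ Σ_i P[A_i] ≤ 4·p = 4·(6/25) = 24/25.
Numerically: 24/25 ≈ 0.960.
Is 24/25 < 1? YES.
Since P[∪ A_i] ≤ 24/25 < 1, the complement has P[∩ A_i^c] ≥ 1 − 24/25 = 1/25 > 0, so some outcome avoids every A_i.

4·p = 24/25 ≈ 0.960; existence CERTIFIED by the union bound.


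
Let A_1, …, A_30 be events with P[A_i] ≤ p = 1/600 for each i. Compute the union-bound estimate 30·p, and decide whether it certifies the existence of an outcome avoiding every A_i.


Union bound: P[∪_{i=1}^{30} A_i] ≤ Σ_i P[A_i] ≤ 30·p = 30·(1/600) = 1/20.
Numerically: 1/20 ≈ 0.0500000.
Is 1/20 < 1? YES.
Since P[∪ A_i] ≤ 1/20 < 1, the complement has P[∩ A_i^c] ≥ 1 − 1/20 = 19/20 > 0, so some outcome avoids every A_i.

30·p = 1/20 ≈ 0.0500000; existence CERTIFIED by the union bound.


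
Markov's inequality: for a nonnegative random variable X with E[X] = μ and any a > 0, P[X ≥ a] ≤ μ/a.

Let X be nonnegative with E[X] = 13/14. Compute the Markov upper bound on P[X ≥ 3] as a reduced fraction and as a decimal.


μ = E[X] = 13/14, a = 3.
Markov: P[X ≥ 3] ≤ μ/a = (13/14)/3 = 13/42.
Numerically: ≈ 0.30952.
(Since a = 3 > μ = 0.92857, the bound 13/42 is < 1 and informative.)

P[X ≥ 3] ≤ 13/42 ≈ 0.30952.


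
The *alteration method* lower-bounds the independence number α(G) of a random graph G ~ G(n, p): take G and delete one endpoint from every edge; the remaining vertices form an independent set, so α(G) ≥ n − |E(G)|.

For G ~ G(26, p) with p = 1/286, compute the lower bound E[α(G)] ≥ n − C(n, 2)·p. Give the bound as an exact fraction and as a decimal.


E[|E(G)|] = C(26, 2)·p = 325 · (1/286) = 25/22.
E[α(G)] ≥ n − E[|E(G)|] = 26 − 25/22 = 547/22.
Numerically: ≈ 24.863636.
(This is only a lower bound; the true E[α(G)] may be larger.)

E[α(G)] ≥ 547/22 ≈ 24.863636.


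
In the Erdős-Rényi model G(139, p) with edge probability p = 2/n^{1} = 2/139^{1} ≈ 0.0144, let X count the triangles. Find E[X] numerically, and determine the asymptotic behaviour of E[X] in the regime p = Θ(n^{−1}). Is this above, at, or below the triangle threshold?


Number of potential triangles: C(139, 3) = 437989.
Each occurs with probability p³ ≈ (0.0144)³ ≈ 2.97883e-06.
By linearity: E[X] = C(139, 3)·p³ ≈ 437989 · 2.97883e-06 ≈ 1.305.
Here α = 1, so p = 2/n is exactly at the triangle threshold p ~ 1/n. Asymptotically E[X] → c³/6 = 2³/6 = 4/3 ≈ 1.333, a bounded constant. In this regime the triangle count is asymptotically Poisson(c³/6).

E[X] ≈ 1.305; in regime p = Θ(1/n^{1}) E[X] stays bounded (at the triangle threshold p ~ 1/n).


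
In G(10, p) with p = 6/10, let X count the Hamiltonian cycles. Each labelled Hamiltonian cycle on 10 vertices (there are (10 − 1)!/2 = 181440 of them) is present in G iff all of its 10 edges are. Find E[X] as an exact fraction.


K_10 has (10 − 1)!/2 = 181440 labelled Hamiltonian cycles.
For each such Hamiltonian cycle H, let X_H = 1 if all 10 edges of H are present in G. Then P[X_H = 1] = p^{10} = (3/5)^{10} = 59049/9765625.
By linearity: E[X] = Σ_H E[X_H] = 181440 · p^{10} = 181440 · 59049/9765625 = 2142770112/1953125.
Numerically: E[X] ≈ 1097.

E[X] = 181440 · (3/5)^{10} = 2142770112/1953125 ≈ 1097.


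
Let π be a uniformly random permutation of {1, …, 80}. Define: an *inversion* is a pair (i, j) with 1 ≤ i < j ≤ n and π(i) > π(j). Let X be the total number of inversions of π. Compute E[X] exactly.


Write X = Σ X_I over the C(80, 2) = 3160 pairs i < j, with X_I the indicator of one inversion.
There are 3160 indicators.
For each fixed pair i < j, the values π(i) and π(j) are two distinct elements of {1, …, 80} in uniformly random order; by symmetry P[π(i) > π(j)] = 1/2.
By linearity: E[X] = 3160 · (1/2) = C(80, 2) · (1/2) = 3160/2 = 1580 ≈ 1580.000000.

E[X] = 1580 = 1580.000000.


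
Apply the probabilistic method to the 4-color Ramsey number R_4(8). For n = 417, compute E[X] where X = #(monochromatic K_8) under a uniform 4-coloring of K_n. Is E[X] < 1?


E[X] = C(417, 8) · 4^{1 − 28} = 21194845068522060 · 4^{−27} = 21194845068522060/18014398509481984.
As a reduced fraction: E[X] = 5298711267130515/4503599627370496 ≈ 1.176550.
Is E[X] < 1? NO.
Since E[X] ≥ 1, the first-moment bound is inconclusive at n = 417; it does NOT by itself certify R_4(8) > 417.

E[X] = 5298711267130515/4503599627370496 ≈ 1.176550; E[X] ≥ 1; first-moment method inconclusive here.


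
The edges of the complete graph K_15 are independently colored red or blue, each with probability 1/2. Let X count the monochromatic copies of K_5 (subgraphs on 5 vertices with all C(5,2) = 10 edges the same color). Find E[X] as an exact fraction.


Let X = Σ_S X_S over the C(15, 5) = 3003 subsets S of size 5, where X_S = 1 if the K_5 on S is monochromatic.
For a fixed S, the K_5 on S has C(5, 2) = 10 edges. P[all 10 edges red] = (1/2)^10, and likewise for blue, so P[monochromatic] = 2·(1/2)^10 = 2^{1 − 10} = 1/512.
By linearity: E[X] = C(15, 5) · 2^{1 − 10} = 3003 · 1/512 = 3003/512.
Numerically: E[X] ≈ 5.865234.

E[X] = C(15,5)·2^(1−C(5,2)) = 3003/512 ≈ 5.865234.


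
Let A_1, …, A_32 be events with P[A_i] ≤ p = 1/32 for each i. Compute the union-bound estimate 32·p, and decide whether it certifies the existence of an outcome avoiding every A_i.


Union bound: P[∪_{i=1}^{32} A_i] ≤ Σ_i P[A_i] ≤ 32·p = 32·(1/32) = 1.
Numerically: 1 ≈ 1.0000000.
Is 1 < 1? NO.
Since the bound 1 is ≥ 1, the union bound is uninformative here; it does NOT by itself certify existence.

32·p = 1 ≈ 1.0000000; existence NOT certified by the union bound.


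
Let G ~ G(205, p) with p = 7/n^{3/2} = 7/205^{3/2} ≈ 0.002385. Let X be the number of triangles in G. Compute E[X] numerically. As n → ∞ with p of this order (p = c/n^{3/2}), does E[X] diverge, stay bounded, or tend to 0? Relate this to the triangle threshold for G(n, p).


Number of potential triangles: C(205, 3) = 1414910.
Each occurs with probability p³ ≈ (0.002385)³ ≈ 1.356444e-08.
By linearity: E[X] = C(205, 3)·p³ ≈ 1414910 · 1.356444e-08 ≈ 0.0192.
Since α = 3/2 > 1, p = c/n^{3/2} = o(1/n) is below the triangle threshold p ~ 1/n. Asymptotically E[X] ~ (c³/6)·n^{3(1−α)} = (7³/6)·n^{-1.5} → 0, so by Markov's inequality G has no triangles w.h.p.

E[X] ≈ 0.0192; in regime p = Θ(1/n^{3/2}) E[X] tends to 0 (below the triangle threshold p ~ 1/n).


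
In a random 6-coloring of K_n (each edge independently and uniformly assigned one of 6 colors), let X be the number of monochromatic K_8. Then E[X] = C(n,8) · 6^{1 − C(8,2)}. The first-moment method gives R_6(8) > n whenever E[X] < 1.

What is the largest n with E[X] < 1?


We need C(n, 8) · 6^{1 − 28} < 1, i.e. C(n, 8) < 6^{28 − 1} = 1023490369077469249536.
Check values of n near the boundary:
  n = 1589: C(1589, 8) = 990389025825605844438; 990389025825605844438 < 1023490369077469249536? YES
  n = 1590: C(1590, 8) = 995397314198933813310; 995397314198933813310 < 1023490369077469249536? YES
  n = 1591: C(1591, 8) = 1000427749141189953870; 1000427749141189953870 < 1023490369077469249536? YES
  n = 1592: C(1592, 8) = 1005480414540892933435; 1005480414540892933435 < 1023490369077469249536? YES
  n = 1593: C(1593, 8) = 1010555394551193970323; 1010555394551193970323 < 1023490369077469249536? YES
  n = 1594: C(1594, 8) = 1015652773590544255167; 1015652773590544255167 < 1023490369077469249536? YES
  n = 1595: C(1595, 8) = 1020772636343363633895; 1020772636343363633895 < 1023490369077469249536? YES
  n = 1596: C(1596, 8) = 1025915067760710553965; 1025915067760710553965 < 1023490369077469249536? NO
The largest n with C(n, 8) < 1023490369077469249536 is n = 1595 (where E[X] = 113419181815929292655/113721152119718805504 ≈ 0.9973). Hence R_6(8) > 1595, i.e. R_6(8) ≥ 1596.

Largest n = 1595; hence R_6(8) > 1595.


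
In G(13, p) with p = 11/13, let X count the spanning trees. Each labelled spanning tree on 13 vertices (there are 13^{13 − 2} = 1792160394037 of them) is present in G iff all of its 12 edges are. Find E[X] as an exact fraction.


K_13 has 13^{13 − 2} = 1792160394037 labelled spanning trees.
For each such spanning tree H, let X_H = 1 if all 12 edges of H are present in G. Then P[X_H = 1] = p^{12} = (11/13)^{12} = 3138428376721/23298085122481.
By linearity of expectation: E[X] = Σ_H E[X_H] = 1792160394037 · p^{12} = 1792160394037 · 3138428376721/23298085122481 = 3138428376721/13.
Numerically: E[X] ≈ 2.41418e+11.

E[X] = 1792160394037 · (11/13)^{12} = 3138428376721/13 ≈ 2.41418e+11.


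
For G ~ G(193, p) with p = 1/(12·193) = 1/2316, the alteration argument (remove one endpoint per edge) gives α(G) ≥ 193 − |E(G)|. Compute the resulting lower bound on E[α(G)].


E[|E(G)|] = C(193, 2)·p = 18528 · (1/2316) = 8.
E[α(G)] ≥ n − E[|E(G)|] = 193 − 8 = 185.
Numerically: ≈ 185.00000.
(This is only a lower bound; the true E[α(G)] may be larger.)

E[α(G)] ≥ 185 ≈ 185.00000.


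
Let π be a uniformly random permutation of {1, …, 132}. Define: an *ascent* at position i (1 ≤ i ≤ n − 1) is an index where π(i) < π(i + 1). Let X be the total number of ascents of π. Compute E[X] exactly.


Write X = Σ X_I over i = 1, …, 131, with X_I the indicator of one ascent.
There are 131 indicators.
For each fixed i, the pair (π(i), π(i+1)) is a uniformly random ordered pair of distinct values from {1, …, 132}; by symmetry P[π(i) < π(i+1)] = 1/2.
By linearity: E[X] = 131 · (1/2) = (132 − 1) · (1/2) = 131/2 ≈ 65.50000.

E[X] = 131/2 = 65.50000.


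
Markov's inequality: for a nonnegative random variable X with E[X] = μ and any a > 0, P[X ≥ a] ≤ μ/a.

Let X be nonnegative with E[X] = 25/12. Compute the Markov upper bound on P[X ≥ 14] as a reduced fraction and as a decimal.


μ = E[X] = 25/12, a = 14.
Markov: P[X ≥ 14] ≤ μ/a = (25/12)/14 = 25/168.
Numerically: ≈ 0.149.
(Since a = 14 > μ = 2.083, the bound 25/168 is < 1 and informative.)

P[X ≥ 14] ≤ 25/168 ≈ 0.149.


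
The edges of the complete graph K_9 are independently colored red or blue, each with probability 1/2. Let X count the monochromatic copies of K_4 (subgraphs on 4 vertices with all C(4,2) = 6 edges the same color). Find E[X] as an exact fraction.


Let X = Σ_S X_S over the C(9, 4) = 126 subsets S of size 4, where X_S = 1 if the K_4 on S is monochromatic.
For a fixed S, the K_4 on S has C(4, 2) = 6 edges. P[all 6 edges red] = (1/2)^6, and likewise for blue, so P[monochromatic] = 2·(1/2)^6 = 2^{1 − 6} = 1/32.
By linearity of expectation: E[X] = C(9, 4) · 2^{1 − 6} = 126 · 1/32 = 63/16.
Numerically: E[X] ≈ 3.9375.

E[X] = C(9,4)·2^(1−C(4,2)) = 63/16 ≈ 3.9375.


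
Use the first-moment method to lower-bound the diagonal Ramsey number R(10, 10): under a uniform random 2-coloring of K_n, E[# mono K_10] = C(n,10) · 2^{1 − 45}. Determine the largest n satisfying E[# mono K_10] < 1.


We need C(n, 10) · 2^{1 − 45} < 1, i.e. C(n, 10) < 2^{45 − 1} = 17592186044416.
Check values of n near the boundary:
  n = 98: C(98, 10) = 14005614014756; 14005614014756 < 17592186044416? YES
  n = 99: C(99, 10) = 15579278510796; 15579278510796 < 17592186044416? YES
  n = 100: C(100, 10) = 17310309456440; 17310309456440 < 17592186044416? YES
  n = 101: C(101, 10) = 19212541264840; 19212541264840 < 17592186044416? NO
The largest n with C(n, 10) < 17592186044416 is n = 100 (where E[X] = 2163788682055/2199023255552 ≈ 0.983977). Hence R(10, 10) > 100, i.e. R(10, 10) ≥ 101.

Largest n = 100; hence R(10, 10) > 100.


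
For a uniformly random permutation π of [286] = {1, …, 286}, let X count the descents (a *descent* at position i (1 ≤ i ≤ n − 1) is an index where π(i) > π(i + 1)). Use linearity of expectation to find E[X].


Write X = Σ X_I over i = 1, …, 285, with X_I the indicator of one descent.
There are 285 indicators.
For each fixed i, the pair (π(i), π(i+1)) is a uniformly random ordered pair of distinct values from {1, …, 286}; by symmetry P[π(i) > π(i+1)] = 1/2.
By linearity: E[X] = 285 · (1/2) = (286 − 1) · (1/2) = 285/2 ≈ 142.5000.

E[X] = 285/2 = 142.5000.


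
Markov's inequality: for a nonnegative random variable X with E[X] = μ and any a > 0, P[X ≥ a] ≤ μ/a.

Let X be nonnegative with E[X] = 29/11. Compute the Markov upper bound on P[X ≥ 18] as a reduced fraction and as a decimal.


μ = E[X] = 29/11, a = 18.
Markov: P[X ≥ 18] ≤ μ/a = (29/11)/18 = 29/198.
Numerically: ≈ 0.14646.
(Since a = 18 > μ = 2.63636, the bound 29/198 is < 1 and informative.)

P[X ≥ 18] ≤ 29/198 ≈ 0.14646.


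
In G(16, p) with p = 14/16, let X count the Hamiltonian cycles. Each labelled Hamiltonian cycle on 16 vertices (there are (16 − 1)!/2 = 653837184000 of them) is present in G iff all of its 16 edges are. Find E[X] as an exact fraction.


K_16 has (16 − 1)!/2 = 653837184000 labelled Hamiltonian cycles.
For each such Hamiltonian cycle H, let X_H = 1 if all 16 edges of H are present in G. Then P[X_H = 1] = p^{16} = (7/8)^{16} = 33232930569601/281474976710656.
By linearity: E[X] = Σ_H E[X_H] = 653837184000 · p^{16} = 653837184000 · 33232930569601/281474976710656 = 21219654042671322112875/274877906944.
Numerically: E[X] ≈ 7.72e+10.

E[X] = 653837184000 · (7/8)^{16} = 21219654042671322112875/274877906944 ≈ 7.72e+10.


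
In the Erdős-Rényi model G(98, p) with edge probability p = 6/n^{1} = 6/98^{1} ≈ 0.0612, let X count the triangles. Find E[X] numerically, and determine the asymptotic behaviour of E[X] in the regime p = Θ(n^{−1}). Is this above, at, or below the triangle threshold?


Number of potential triangles: C(98, 3) = 152096.
Each occurs with probability p³ ≈ (0.0612)³ ≈ 2.29496e-04.
By linearity: E[X] = C(98, 3)·p³ ≈ 152096 · 2.29496e-04 ≈ 34.905.
Here α = 1, so p = 6/n is exactly at the triangle threshold p ~ 1/n. Asymptotically E[X] → c³/6 = 6³/6 = 36 ≈ 36.000, a bounded constant. In this regime the triangle count is asymptotically Poisson(c³/6).

E[X] ≈ 34.905; in regime p = Θ(1/n^{1}) E[X] stays bounded (at the triangle threshold p ~ 1/n).


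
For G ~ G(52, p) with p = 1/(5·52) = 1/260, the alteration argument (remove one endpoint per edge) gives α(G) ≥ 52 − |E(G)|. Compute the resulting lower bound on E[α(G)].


E[|E(G)|] = C(52, 2)·p = 1326 · (1/260) = 51/10.
E[α(G)] ≥ n − E[|E(G)|] = 52 − 51/10 = 469/10.
Numerically: ≈ 46.9000.
(This is only a lower bound; the true E[α(G)] may be larger.)

E[α(G)] ≥ 469/10 ≈ 46.9000.


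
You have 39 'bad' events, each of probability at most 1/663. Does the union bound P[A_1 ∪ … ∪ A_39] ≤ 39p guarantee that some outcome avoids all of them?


Union bound: P[∪_{i=1}^{39} A_i] ≤ Σ_i P[A_i] ≤ 39·p = 39·(1/663) = 1/17.
Numerically: 1/17 ≈ 0.0588.
Is 1/17 < 1? YES.
Since P[∪ A_i] ≤ 1/17 < 1, the complement has P[∩ A_i^c] ≥ 1 − 1/17 = 16/17 > 0, so some outcome avoids every A_i.

39·p = 1/17 ≈ 0.0588; existence CERTIFIED by the union bound.


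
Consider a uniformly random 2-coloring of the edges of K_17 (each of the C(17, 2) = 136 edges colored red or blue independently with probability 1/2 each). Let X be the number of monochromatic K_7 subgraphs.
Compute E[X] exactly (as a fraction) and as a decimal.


Let X = Σ_S X_S over the C(17, 7) = 19448 subsets S of size 7, where X_S = 1 if the K_7 on S is monochromatic.
For a fixed S, the K_7 on S has C(7, 2) = 21 edges. P[all 21 edges red] = (1/2)^21, and likewise for blue, so P[monochromatic] = 2·(1/2)^21 = 2^{1 − 21} = 1/1048576.
By linearity of expectation: E[X] = C(17, 7) · 2^{1 − 21} = 19448 · 1/1048576 = 2431/131072.
Numerically: E[X] ≈ 0.0185.

E[X] = C(17,7)·2^(1−C(7,2)) = 2431/131072 ≈ 0.0185.
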